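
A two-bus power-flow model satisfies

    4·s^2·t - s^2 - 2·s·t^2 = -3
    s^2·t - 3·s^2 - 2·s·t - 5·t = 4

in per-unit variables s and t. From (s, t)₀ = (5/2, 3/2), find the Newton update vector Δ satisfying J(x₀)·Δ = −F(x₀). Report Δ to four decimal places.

(-7.0222, 12.0956)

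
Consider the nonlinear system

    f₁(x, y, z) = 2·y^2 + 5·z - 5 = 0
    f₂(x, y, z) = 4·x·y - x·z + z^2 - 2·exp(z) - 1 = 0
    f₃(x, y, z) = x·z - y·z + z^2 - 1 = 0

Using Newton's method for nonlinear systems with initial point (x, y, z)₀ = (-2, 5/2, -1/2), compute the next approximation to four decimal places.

At (-2, 5/2, -1/2): F = (5.0000, -22.963061, 1.5000).
Jacobian J = [[0, 4·y, 5], [4·y - z, 4·x, -x + 2·z - 2·exp(z)], [z, -z, x - y + 2·z]].
At the point, J = [[0.0000, 10.0000, 5.0000], [10.5000, -8.0000, -0.213061], [-0.5000, 0.5000, -5.5000]] (det J = 584.815307).
Solving J·Δ = −F gives Δ = (1.7835, -0.5312, 0.0623).
Then the next iterate is (x, y, z)₁ = (-0.2165, 1.9688, -0.4377).

(-0.2165, 1.9688, -0.4377)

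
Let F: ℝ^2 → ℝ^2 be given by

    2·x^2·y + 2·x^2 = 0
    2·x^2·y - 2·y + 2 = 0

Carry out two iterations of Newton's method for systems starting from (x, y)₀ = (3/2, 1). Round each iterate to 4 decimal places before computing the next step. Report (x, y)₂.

(0.3750, 1.0000)

At (3/2, 1): F = (9.0000, 4.5000).
Jacobian J = [[4·x·y + 4·x, 2·x^2], [4·x·y, 2·x^2 - 2]].
At the point, J = [[12.0000, 4.5000], [6.0000, 2.5000]] (det J = 3.0000).
Solving J·Δ = −F gives Δ = (-0.7500, 0.0000).
Then the next iterate is (x, y)₁ = (0.7500, 1.0000).
Round to (0.7500, 1.0000) and repeat: F = (2.2500, 1.1250), J = [[6.0000, 1.1250], [3.0000, -0.8750]].
Δ = (-0.3750, 0.0000), so (x, y)₂ = (0.3750, 1.0000).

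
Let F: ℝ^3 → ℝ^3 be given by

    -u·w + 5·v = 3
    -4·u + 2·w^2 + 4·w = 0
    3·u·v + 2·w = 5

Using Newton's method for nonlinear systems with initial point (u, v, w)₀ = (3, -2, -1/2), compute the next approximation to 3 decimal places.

(-2.905, -2.146, -5.560)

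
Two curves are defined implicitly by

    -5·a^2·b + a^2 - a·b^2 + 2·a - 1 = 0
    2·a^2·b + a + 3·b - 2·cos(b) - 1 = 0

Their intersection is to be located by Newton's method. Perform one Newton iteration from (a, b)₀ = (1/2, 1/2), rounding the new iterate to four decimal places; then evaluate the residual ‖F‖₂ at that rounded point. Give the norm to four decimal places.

0.4760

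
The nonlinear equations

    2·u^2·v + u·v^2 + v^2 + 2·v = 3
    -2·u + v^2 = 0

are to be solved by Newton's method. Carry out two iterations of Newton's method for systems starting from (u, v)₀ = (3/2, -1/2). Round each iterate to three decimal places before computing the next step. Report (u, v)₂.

At (3/2, -1/2): F = (-5.625, -2.750).
Jacobian J = [[4·u·v + v^2, 2·u^2 + 2·u·v + 2·v + 2], [-2, 2·v]].
At the point, J = [[-2.750, 4.000], [-2.000, -1.000]] (det J = 10.750).
Solving J·Δ = −F gives Δ = (-1.547, 0.343).
Then the next iterate is (u, v)₁ = (-0.047, -0.157).
Round to (-0.047, -0.157) and repeat: F = (-3.29120, 0.11865), J = [[0.05417, 1.70518], [-2.000, -0.314]].
Δ = (-0.245, 1.938), so (u, v)₂ = (-0.292, 1.781).

(-0.292, 1.781)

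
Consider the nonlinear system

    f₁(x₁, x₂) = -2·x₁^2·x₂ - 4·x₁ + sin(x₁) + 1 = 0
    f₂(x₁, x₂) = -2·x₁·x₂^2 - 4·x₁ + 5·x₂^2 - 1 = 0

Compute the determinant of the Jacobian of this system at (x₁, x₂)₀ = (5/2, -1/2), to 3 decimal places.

-56.250

J = [[-4·x₁·x₂ + cos(x₁) - 4, -2·x₁^2], [-2·x₂^2 - 4, -4·x₁·x₂ + 10·x₂]].
At the point, J = [[0.19886, -12.500], [-4.500, 0.000]].
det J = -56.250.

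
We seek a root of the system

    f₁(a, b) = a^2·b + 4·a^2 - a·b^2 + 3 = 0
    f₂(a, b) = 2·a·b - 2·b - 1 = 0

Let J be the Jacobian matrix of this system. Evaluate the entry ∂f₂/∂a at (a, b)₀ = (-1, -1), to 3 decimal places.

-2.000

∂f₂/∂a = 2·b.
At (-1, -1) this is -2.000.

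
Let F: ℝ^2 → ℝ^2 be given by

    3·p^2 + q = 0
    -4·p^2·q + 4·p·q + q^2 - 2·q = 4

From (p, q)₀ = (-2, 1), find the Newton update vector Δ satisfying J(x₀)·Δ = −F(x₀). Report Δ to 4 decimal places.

At (-2, 1): F = (13.0000, -29.0000).
Jacobian J = [[6·p, 1], [-8·p·q + 4·q, -4·p^2 + 4·p + 2·q - 2]].
At the point, J = [[-12.0000, 1.0000], [20.0000, -24.0000]] (det J = 268.0000).
Solving J·Δ = −F gives Δ = (1.0560, -0.3284).

(1.0560, -0.3284)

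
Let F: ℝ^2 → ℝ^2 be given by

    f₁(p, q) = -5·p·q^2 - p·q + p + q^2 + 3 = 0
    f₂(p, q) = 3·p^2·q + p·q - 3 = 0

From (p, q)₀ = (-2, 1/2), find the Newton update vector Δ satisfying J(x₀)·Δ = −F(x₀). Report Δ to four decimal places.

(-0.3359, -0.3848)

At (-2, 1/2): F = (4.7500, 2.0000).
Jacobian J = [[-5·q^2 - q + 1, -10·p·q - p + 2·q], [6·p·q + q, 3·p^2 + p]].
At the point, J = [[-0.7500, 13.0000], [-5.5000, 10.0000]] (det J = 64.0000).
Solving J·Δ = −F gives Δ = (-0.3359, -0.3848).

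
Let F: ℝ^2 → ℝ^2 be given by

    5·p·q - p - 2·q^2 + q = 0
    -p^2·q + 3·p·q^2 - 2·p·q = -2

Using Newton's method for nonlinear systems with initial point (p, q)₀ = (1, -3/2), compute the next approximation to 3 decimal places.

At (1, -3/2): F = (-14.500, 13.250).
Jacobian J = [[5·q - 1, 5·p - 4·q + 1], [-2·p·q + 3·q^2 - 2·q, -p^2 + 6·p·q - 2·p]].
At the point, J = [[-8.500, 12.000], [12.750, -12.000]] (det J = -51.000).
Solving J·Δ = −F gives Δ = (0.294, 1.417).
Then the next iterate is (p, q)₁ = (1.294, -0.083).

(1.294, -0.083)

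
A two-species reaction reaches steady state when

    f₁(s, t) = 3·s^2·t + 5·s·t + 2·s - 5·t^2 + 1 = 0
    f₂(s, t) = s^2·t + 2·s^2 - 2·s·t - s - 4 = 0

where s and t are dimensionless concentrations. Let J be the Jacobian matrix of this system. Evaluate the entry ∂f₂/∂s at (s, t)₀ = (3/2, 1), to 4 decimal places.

6.0000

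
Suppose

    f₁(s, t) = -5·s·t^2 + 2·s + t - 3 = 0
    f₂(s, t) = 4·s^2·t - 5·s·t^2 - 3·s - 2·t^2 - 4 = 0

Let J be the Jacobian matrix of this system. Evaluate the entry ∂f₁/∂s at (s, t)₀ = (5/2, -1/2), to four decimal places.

∂f₁/∂s = -5·t^2 + 2.
At (5/2, -1/2) this is 0.7500.

0.7500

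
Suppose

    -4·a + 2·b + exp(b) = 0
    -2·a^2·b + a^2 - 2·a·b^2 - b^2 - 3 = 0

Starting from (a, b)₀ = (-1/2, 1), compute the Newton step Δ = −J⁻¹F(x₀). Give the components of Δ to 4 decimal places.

(-1.7825, -2.9350)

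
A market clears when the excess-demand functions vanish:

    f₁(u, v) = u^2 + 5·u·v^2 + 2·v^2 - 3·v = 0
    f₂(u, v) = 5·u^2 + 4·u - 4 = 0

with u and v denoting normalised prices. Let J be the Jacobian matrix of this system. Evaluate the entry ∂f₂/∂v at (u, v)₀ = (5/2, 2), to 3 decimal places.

∂f₂/∂v = 0.
At (5/2, 2) this is 0.000.

0.000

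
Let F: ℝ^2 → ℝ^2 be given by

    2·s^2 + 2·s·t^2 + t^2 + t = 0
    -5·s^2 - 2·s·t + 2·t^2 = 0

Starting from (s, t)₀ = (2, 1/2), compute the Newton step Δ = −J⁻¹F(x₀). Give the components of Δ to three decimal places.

At (2, 1/2): F = (9.750, -21.500).
Jacobian J = [[4·s + 2·t^2, 4·s·t + 2·t + 1], [-10·s - 2·t, -2·s + 4·t]].
At the point, J = [[8.500, 6.000], [-21.000, -2.000]] (det J = 109.000).
Solving J·Δ = −F gives Δ = (-1.005, -0.202).

(-1.005, -0.202)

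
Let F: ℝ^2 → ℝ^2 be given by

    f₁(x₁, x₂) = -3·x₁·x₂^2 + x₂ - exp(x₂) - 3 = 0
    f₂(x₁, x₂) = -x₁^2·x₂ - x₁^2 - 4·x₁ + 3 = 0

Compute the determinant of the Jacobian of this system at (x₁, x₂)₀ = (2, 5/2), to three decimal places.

-666.285

J = [[-3·x₂^2, -6·x₁·x₂ - exp(x₂) + 1], [-2·x₁·x₂ - 2·x₁ - 4, -x₁^2]].
At the point, J = [[-18.750, -41.18249], [-18.000, -4.000]].
det J = -666.285.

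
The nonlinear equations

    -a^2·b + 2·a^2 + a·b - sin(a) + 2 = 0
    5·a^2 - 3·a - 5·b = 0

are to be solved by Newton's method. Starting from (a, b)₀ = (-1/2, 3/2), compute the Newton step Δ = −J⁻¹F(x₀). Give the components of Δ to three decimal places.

(-1.941, 2.156)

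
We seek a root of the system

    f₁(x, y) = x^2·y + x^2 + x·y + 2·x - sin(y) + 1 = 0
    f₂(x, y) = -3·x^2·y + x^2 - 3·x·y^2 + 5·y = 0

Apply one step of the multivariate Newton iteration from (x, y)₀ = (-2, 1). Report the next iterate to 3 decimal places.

At (-2, 1): F = (2.15853, 3.000).
Jacobian J = [[2·x·y + 2·x + y + 2, x^2 + x - cos(y)], [-6·x·y + 2·x - 3·y^2, -3·x^2 - 6·x·y + 5]].
At the point, J = [[-5.000, 1.45970], [5.000, 5.000]] (det J = -32.29849).
Solving J·Δ = −F gives Δ = (0.199, -0.799).
Then the next iterate is (x, y)₁ = (-1.801, 0.201).

(-1.801, 0.201)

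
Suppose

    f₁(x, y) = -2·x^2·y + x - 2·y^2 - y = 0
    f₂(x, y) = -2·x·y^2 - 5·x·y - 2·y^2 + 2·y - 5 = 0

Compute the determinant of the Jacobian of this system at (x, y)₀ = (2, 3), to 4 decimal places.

319.0000

J = [[-4·x·y + 1, -2·x^2 - 4·y - 1], [-2·y^2 - 5·y, -4·x·y - 5·x - 4·y + 2]].
At the point, J = [[-23.0000, -21.0000], [-33.0000, -44.0000]].
det J = 319.0000.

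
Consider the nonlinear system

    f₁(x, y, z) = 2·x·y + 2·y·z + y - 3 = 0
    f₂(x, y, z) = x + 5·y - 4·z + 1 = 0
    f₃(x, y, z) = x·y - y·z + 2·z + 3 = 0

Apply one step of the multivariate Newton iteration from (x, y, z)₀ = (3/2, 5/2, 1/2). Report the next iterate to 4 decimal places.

(-0.3538, 1.2410, 1.7128)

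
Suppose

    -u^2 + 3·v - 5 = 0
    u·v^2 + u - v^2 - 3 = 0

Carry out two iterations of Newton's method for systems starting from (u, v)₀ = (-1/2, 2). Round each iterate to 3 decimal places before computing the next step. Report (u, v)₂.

(2.049, 2.407)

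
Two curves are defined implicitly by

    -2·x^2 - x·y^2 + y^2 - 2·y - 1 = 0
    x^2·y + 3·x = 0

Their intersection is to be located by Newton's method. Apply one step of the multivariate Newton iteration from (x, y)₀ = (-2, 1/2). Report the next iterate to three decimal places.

At (-2, 1/2): F = (-9.250, -4.000).
Jacobian J = [[-4·x - y^2, -2·x·y + 2·y - 2], [2·x·y + 3, x^2]].
At the point, J = [[7.750, 1.000], [1.000, 4.000]] (det J = 30.000).
Solving J·Δ = −F gives Δ = (1.100, 0.725).
Then the next iterate is (x, y)₁ = (-0.900, 1.225).

(-0.900, 1.225)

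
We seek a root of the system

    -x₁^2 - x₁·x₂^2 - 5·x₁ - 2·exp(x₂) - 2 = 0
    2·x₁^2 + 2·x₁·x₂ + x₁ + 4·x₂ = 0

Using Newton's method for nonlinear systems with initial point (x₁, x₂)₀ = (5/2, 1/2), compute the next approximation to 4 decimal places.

At (5/2, 1/2): F = (-24.672443, 19.5000).
Jacobian J = [[-2·x₁ - x₂^2 - 5, -2·x₁·x₂ - 2·exp(x₂)], [4·x₁ + 2·x₂ + 1, 2·x₁ + 4]].
At the point, J = [[-10.2500, -5.797443], [12.0000, 9.0000]] (det J = -22.680690).
Solving J·Δ = −F gives Δ = (-4.8059, 4.2412).
Then the next iterate is (x₁, x₂)₁ = (-2.3059, 4.7412).

(-2.3059, 4.7412)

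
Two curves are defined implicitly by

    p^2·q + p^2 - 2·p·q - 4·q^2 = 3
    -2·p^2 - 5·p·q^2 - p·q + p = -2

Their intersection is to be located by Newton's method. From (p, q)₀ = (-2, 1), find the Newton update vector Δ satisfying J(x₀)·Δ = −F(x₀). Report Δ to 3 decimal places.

At (-2, 1): F = (5.000, 4.000).
Jacobian J = [[2·p·q + 2·p - 2·q, p^2 - 2·p - 8·q], [-4·p - 5·q^2 - q + 1, -10·p·q - p]].
At the point, J = [[-10.000, 0.000], [3.000, 22.000]] (det J = -220.000).
Solving J·Δ = −F gives Δ = (0.500, -0.250).

(0.500, -0.250)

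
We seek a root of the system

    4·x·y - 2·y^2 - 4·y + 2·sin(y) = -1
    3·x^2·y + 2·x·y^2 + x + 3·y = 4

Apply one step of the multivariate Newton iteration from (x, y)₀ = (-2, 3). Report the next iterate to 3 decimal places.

(-0.995, 1.435)

At (-2, 3): F = (-52.71776, 3.000).
Jacobian J = [[4·y, 4·x - 4·y + 2·cos(y) - 4], [6·x·y + 2·y^2 + 1, 3·x^2 + 4·x·y + 3]].
At the point, J = [[12.000, -25.97998], [-17.000, -9.000]] (det J = -549.65974).
Solving J·Δ = −F gives Δ = (1.005, -1.565).
Then the next iterate is (x, y)₁ = (-0.995, 1.435).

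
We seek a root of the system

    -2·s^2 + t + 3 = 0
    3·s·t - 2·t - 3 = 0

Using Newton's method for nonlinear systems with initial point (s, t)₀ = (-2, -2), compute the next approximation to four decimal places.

At (-2, -2): F = (-7.0000, 13.0000).
Jacobian J = [[-4·s, 1], [3·t, 3·s - 2]].
At the point, J = [[8.0000, 1.0000], [-6.0000, -8.0000]] (det J = -58.0000).
Solving J·Δ = −F gives Δ = (0.7414, 1.0690).
Then the next iterate is (s, t)₁ = (-1.2586, -0.9310).

(-1.2586, -0.9310)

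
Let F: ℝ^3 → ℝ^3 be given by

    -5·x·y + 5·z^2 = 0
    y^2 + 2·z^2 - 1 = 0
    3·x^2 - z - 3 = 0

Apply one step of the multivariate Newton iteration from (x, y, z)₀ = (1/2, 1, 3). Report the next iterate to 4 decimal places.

(1.8173, -0.2115, 1.7019)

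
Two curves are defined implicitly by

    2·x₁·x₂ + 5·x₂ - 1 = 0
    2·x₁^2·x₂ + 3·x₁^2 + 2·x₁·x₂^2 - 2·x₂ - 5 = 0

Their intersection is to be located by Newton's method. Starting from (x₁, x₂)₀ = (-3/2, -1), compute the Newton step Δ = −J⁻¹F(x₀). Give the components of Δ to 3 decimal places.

(-1.200, 0.300)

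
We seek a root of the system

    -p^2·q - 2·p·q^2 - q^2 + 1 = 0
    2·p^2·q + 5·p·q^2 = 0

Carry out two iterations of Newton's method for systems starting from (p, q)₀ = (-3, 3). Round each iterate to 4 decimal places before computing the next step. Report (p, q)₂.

(-1.1998, 1.2074)

At (-3, 3): F = (19.0000, -81.0000).
Jacobian J = [[-2·p·q - 2·q^2, -p^2 - 4·p·q - 2·q], [4·p·q + 5·q^2, 2·p^2 + 10·p·q]].
At the point, J = [[0.0000, 21.0000], [9.0000, -72.0000]] (det J = -189.0000).
Solving J·Δ = −F gives Δ = (1.7619, -0.9048).
Then the next iterate is (p, q)₁ = (-1.2381, 2.0952).
Round to (-1.2381, 2.0952) and repeat: F = (4.268601, -20.752018), J = [[-3.591592, 4.652977], [11.573047, -22.874888]].
Δ = (0.0383, -0.8878), so (p, q)₂ = (-1.1998, 1.2074).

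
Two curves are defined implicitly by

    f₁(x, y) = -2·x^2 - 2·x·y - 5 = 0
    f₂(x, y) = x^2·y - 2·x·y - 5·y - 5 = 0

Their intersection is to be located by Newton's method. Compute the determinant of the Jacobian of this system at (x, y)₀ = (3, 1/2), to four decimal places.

J = [[-4·x - 2·y, -2·x], [2·x·y - 2·y, x^2 - 2·x - 5]].
At the point, J = [[-13.0000, -6.0000], [2.0000, -2.0000]].
det J = 38.0000.

38.0000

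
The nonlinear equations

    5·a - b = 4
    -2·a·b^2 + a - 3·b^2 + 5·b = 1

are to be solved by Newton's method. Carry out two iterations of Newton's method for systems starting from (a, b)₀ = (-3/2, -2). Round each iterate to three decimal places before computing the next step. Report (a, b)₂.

(1.426, 3.132)

At (-3/2, -2): F = (-9.500, -12.500).
Jacobian J = [[5, -1], [-2·b^2 + 1, -4·a·b - 6·b + 5]].
At the point, J = [[5.000, -1.000], [-7.000, 5.000]] (det J = 18.000).
Solving J·Δ = −F gives Δ = (3.333, 7.167).
Then the next iterate is (a, b)₁ = (1.833, 5.167).
Round to (1.833, 5.167) and repeat: F = (-0.002, -151.30013), J = [[5.000, -1.000], [-52.39578, -63.88644]].
Δ = (-0.407, -2.035), so (a, b)₂ = (1.426, 3.132).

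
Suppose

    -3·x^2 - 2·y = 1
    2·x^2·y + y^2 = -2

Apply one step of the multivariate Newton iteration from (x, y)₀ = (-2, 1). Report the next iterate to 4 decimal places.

(-0.7692, 0.8846)

At (-2, 1): F = (-15.0000, 11.0000).
Jacobian J = [[-6·x, -2], [4·x·y, 2·x^2 + 2·y]].
At the point, J = [[12.0000, -2.0000], [-8.0000, 10.0000]] (det J = 104.0000).
Solving J·Δ = −F gives Δ = (1.2308, -0.1154).
Then the next iterate is (x, y)₁ = (-0.7692, 0.8846).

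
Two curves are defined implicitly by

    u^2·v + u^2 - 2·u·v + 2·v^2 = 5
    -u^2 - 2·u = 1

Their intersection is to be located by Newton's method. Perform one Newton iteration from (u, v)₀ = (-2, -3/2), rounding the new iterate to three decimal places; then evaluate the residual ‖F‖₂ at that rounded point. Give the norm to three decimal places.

9.628

At (-2, -3/2): F = (-8.500, -1.000).
Jacobian J = [[2·u·v + 2·u - 2·v, u^2 - 2·u + 4·v], [-2·u - 2, 0]].
At the point, J = [[5.000, 2.000], [2.000, 0.000]] (det J = -4.000).
Solving J·Δ = −F gives Δ = (0.500, 3.000).
Then the next iterate is (u, v)₁ = (-1.500, 1.500).
Re-evaluating at (-1.500, 1.500): F = (9.625, -0.250), so ‖F‖₂ = 9.628.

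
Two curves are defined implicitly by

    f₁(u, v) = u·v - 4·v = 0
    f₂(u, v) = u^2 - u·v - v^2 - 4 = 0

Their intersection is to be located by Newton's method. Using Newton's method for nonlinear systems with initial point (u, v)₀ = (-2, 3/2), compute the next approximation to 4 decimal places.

At (-2, 3/2): F = (-9.0000, 0.7500).
Jacobian J = [[v, u - 4], [2·u - v, -u - 2·v]].
At the point, J = [[1.5000, -6.0000], [-5.5000, -1.0000]] (det J = -34.5000).
Solving J·Δ = −F gives Δ = (0.3913, -1.4022).
Then the next iterate is (u, v)₁ = (-1.6087, 0.0978).

(-1.6087, 0.0978)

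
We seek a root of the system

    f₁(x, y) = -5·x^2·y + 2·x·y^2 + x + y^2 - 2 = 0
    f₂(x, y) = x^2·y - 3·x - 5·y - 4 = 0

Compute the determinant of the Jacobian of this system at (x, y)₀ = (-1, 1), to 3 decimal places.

J = [[-10·x·y + 2·y^2 + 1, -5·x^2 + 4·x·y + 2·y], [2·x·y - 3, x^2 - 5]].
At the point, J = [[13.000, -7.000], [-5.000, -4.000]].
det J = -87.000.

-87.000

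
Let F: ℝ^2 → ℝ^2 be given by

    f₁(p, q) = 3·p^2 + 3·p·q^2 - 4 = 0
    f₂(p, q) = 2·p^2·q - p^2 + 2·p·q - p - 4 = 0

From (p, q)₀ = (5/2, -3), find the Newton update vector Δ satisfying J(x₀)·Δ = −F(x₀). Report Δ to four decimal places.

(-1.2960, 0.6182)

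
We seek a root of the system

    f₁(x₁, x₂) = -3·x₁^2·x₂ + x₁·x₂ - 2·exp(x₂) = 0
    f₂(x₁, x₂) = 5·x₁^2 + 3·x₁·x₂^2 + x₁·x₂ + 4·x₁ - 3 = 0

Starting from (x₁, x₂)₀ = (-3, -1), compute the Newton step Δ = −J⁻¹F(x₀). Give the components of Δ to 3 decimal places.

At (-3, -1): F = (29.26424, 24.000).
Jacobian J = [[-6·x₁·x₂ + x₂, -3·x₁^2 + x₁ - 2·exp(x₂)], [10·x₁ + 3·x₂^2 + x₂ + 4, 6·x₁·x₂ + x₁]].
At the point, J = [[-19.000, -30.73576], [-24.000, 15.000]] (det J = -1022.65821).
Solving J·Δ = −F gives Δ = (1.151, 0.241).

(1.151, 0.241)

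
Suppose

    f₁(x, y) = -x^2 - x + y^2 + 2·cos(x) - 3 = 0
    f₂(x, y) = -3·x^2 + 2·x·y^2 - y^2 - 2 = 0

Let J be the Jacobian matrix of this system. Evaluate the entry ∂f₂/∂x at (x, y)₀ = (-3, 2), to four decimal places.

26.0000

∂f₂/∂x = -6·x + 2·y^2.
At (-3, 2) this is 26.0000.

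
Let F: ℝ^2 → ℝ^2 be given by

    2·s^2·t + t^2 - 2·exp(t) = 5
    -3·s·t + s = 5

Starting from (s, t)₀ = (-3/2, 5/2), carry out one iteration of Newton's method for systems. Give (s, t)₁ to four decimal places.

(-1.3951, 1.5960)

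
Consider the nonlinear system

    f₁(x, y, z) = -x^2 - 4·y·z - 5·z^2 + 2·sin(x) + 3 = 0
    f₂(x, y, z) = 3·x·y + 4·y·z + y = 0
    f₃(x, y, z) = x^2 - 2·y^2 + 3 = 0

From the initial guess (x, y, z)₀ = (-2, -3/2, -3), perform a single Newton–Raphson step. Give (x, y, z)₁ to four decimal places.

(-0.5127, -0.9252, -1.4942)

At (-2, -3/2, -3): F = (-65.818595, 25.5000, 2.5000).
Jacobian J = [[-2·x + 2·cos(x), -4·z, -4·y - 10·z], [3·y, 3·x + 4·z + 1, 4·y], [2·x, -4·y, 0]].
At the point, J = [[3.167706, 12.0000, 36.0000], [-4.5000, -17.0000, -6.0000], [-4.0000, 6.0000, 0.0000]] (det J = -3017.962572).
Solving J·Δ = −F gives Δ = (1.4873, 0.5748, 1.5058).
Then the next iterate is (x, y, z)₁ = (-0.5127, -0.9252, -1.4942).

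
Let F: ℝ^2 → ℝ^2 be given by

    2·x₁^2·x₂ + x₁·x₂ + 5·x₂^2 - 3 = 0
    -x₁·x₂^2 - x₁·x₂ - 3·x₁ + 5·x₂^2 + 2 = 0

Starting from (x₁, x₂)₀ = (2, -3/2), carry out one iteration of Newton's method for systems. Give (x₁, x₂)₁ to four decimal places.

At (2, -3/2): F = (-6.7500, 5.7500).
Jacobian J = [[4·x₁·x₂ + x₂, 2·x₁^2 + x₁ + 10·x₂], [-x₂^2 - x₂ - 3, -2·x₁·x₂ - x₁ + 10·x₂]].
At the point, J = [[-13.5000, -5.0000], [-3.7500, -11.0000]] (det J = 129.7500).
Solving J·Δ = −F gives Δ = (-0.7938, 0.7934).
Then the next iterate is (x₁, x₂)₁ = (1.2062, -0.7066).

(1.2062, -0.7066)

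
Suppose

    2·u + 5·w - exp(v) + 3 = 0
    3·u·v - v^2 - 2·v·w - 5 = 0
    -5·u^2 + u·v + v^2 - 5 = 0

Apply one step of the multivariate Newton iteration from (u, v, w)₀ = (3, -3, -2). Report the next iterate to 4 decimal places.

At (3, -3, -2): F = (-1.049787, -53.0000, -50.0000).
Jacobian J = [[2, -exp(v), 5], [3·v, 3·u - 2·v - 2·w, -2·v], [-10·u + v, u + 2·v, 0]].
At the point, J = [[2.0000, -0.049787, 5.0000], [-9.0000, 19.0000, 6.0000], [-33.0000, -3.0000, 0.0000]] (det J = 3315.857840).
Solving J·Δ = −F gives Δ = (-1.6711, 1.7151, 0.8955).
Then the next iterate is (u, v, w)₁ = (1.3289, -1.2849, -1.1045).

(1.3289, -1.2849, -1.1045)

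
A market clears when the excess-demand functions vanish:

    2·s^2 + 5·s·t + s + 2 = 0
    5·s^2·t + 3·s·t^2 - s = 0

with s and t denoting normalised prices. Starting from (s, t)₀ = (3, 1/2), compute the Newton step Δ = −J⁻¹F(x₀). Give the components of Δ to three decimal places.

At (3, 1/2): F = (30.500, 21.750).
Jacobian J = [[4·s + 5·t + 1, 5·s], [10·s·t + 3·t^2 - 1, 5·s^2 + 6·s·t]].
At the point, J = [[15.500, 15.000], [14.750, 54.000]] (det J = 615.750).
Solving J·Δ = −F gives Δ = (-2.145, 0.183).

(-2.145, 0.183)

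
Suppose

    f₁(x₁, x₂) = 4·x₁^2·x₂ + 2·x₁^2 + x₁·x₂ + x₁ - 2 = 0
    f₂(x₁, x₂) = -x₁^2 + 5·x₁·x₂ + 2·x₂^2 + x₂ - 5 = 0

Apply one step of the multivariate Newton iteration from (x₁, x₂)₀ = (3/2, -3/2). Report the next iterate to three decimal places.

At (3/2, -3/2): F = (-11.750, -15.500).
Jacobian J = [[8·x₁·x₂ + 4·x₁ + x₂ + 1, 4·x₁^2 + x₁], [-2·x₁ + 5·x₂, 5·x₁ + 4·x₂ + 1]].
At the point, J = [[-12.500, 10.500], [-10.500, 2.500]] (det J = 79.000).
Solving J·Δ = −F gives Δ = (-1.688, -0.891).
Then the next iterate is (x₁, x₂)₁ = (-0.188, -2.391).

(-0.188, -2.391)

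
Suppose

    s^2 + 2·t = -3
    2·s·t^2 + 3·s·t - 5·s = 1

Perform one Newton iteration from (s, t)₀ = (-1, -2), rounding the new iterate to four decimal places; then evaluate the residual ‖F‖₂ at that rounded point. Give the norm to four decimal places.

9.0554

At (-1, -2): F = (0.0000, 2.0000).
Jacobian J = [[2·s, 2], [2·t^2 + 3·t - 5, 4·s·t + 3·s]].
At the point, J = [[-2.0000, 2.0000], [-3.0000, 5.0000]] (det J = -4.0000).
Solving J·Δ = −F gives Δ = (-1.0000, -1.0000).
Then the next iterate is (s, t)₁ = (-2.0000, -3.0000).
Re-evaluating at (-2.0000, -3.0000): F = (1.0000, -9.0000), so ‖F‖₂ = 9.0554.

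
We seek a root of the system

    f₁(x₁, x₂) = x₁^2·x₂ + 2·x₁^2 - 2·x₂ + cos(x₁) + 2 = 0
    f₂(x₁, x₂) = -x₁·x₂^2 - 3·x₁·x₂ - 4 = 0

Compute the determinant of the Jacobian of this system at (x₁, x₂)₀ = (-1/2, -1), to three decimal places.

3.240

J = [[2·x₁·x₂ + 4·x₁ - sin(x₁), x₁^2 - 2], [-x₂^2 - 3·x₂, -2·x₁·x₂ - 3·x₁]].
At the point, J = [[-0.52057, -1.750], [2.000, 0.500]].
det J = 3.240.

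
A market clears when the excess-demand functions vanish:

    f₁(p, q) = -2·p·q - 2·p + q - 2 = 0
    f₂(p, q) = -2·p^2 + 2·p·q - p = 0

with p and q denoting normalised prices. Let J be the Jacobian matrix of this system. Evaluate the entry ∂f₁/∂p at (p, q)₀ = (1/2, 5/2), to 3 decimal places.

-7.000

∂f₁/∂p = -2·q - 2.
At (1/2, 5/2) this is -7.000.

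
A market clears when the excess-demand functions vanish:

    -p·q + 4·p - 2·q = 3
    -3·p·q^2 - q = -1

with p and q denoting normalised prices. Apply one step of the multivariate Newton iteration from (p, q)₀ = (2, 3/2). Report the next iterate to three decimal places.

At (2, 3/2): F = (-1.000, -14.000).
Jacobian J = [[-q + 4, -p - 2], [-3·q^2, -6·p·q - 1]].
At the point, J = [[2.500, -4.000], [-6.750, -19.000]] (det J = -74.500).
Solving J·Δ = −F gives Δ = (-0.497, -0.560).
Then the next iterate is (p, q)₁ = (1.503, 0.940).

(1.503, 0.940)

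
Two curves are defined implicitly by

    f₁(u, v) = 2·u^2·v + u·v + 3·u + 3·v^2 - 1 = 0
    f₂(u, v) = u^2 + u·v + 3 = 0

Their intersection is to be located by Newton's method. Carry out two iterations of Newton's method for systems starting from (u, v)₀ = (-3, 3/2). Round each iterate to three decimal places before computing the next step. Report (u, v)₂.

At (-3, 3/2): F = (19.250, 7.500).
Jacobian J = [[4·u·v + v + 3, 2·u^2 + u + 6·v], [2·u + v, u]].
At the point, J = [[-13.500, 24.000], [-4.500, -3.000]] (det J = 148.500).
Solving J·Δ = −F gives Δ = (1.601, 0.098).
Then the next iterate is (u, v)₁ = (-1.399, 1.598).
Round to (-1.399, 1.598) and repeat: F = (6.48342, 2.72160), J = [[-4.34441, 12.10340], [-1.200, -1.399]].
Δ = (2.039, 0.196), so (u, v)₂ = (0.640, 1.794).

(0.640, 1.794)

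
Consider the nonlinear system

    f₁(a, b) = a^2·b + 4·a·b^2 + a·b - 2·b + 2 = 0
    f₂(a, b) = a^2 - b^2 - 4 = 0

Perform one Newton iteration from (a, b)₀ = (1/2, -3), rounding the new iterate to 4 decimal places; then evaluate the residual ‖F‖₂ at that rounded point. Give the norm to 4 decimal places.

At (1/2, -3): F = (23.7500, -12.7500).
Jacobian J = [[2·a·b + 4·b^2 + b, a^2 + 8·a·b + a - 2], [2·a, -2·b]].
At the point, J = [[30.0000, -13.2500], [1.0000, 6.0000]] (det J = 193.2500).
Solving J·Δ = −F gives Δ = (0.1368, 2.1022).
Then the next iterate is (a, b)₁ = (0.6368, -0.8978).
Re-evaluating at (0.6368, -0.8978): F = (4.912968, -4.400531), so ‖F‖₂ = 6.5956.

6.5956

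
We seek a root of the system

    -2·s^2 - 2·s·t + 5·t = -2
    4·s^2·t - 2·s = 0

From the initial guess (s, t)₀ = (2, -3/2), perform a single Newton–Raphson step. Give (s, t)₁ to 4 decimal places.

(0.2963, -2.5185)

At (2, -3/2): F = (-7.5000, -28.0000).
Jacobian J = [[-4·s - 2·t, -2·s + 5], [8·s·t - 2, 4·s^2]].
At the point, J = [[-5.0000, 1.0000], [-26.0000, 16.0000]] (det J = -54.0000).
Solving J·Δ = −F gives Δ = (-1.7037, -1.0185).
Then the next iterate is (s, t)₁ = (0.2963, -2.5185).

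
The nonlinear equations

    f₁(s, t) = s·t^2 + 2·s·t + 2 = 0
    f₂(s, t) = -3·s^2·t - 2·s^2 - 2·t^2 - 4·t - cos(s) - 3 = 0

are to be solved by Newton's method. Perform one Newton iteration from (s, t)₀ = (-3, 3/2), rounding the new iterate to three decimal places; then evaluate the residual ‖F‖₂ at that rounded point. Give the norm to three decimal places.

At (-3, 3/2): F = (-13.750, -71.01001).
Jacobian J = [[t^2 + 2·t, 2·s·t + 2·s], [-6·s·t - 4·s + sin(s), -3·s^2 - 4·t - 4]].
At the point, J = [[5.250, -15.000], [38.85888, -37.000]] (det J = 388.63320).
Solving J·Δ = −F gives Δ = (1.432, -0.416).
Then the next iterate is (s, t)₁ = (-1.568, 1.084).
Re-evaluating at (-1.568, 1.084): F = (-3.24191, -22.60160), so ‖F‖₂ = 22.833.

22.833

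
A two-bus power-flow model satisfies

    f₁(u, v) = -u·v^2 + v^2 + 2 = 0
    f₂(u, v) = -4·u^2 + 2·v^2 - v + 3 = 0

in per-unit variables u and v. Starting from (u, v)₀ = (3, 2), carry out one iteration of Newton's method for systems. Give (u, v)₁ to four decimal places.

At (3, 2): F = (-6.0000, -27.0000).
Jacobian J = [[-v^2, -2·u·v + 2·v], [-8·u, 4·v - 1]].
At the point, J = [[-4.0000, -8.0000], [-24.0000, 7.0000]] (det J = -220.0000).
Solving J·Δ = −F gives Δ = (-1.1727, -0.1636).
Then the next iterate is (u, v)₁ = (1.8273, 1.8364).

(1.8273, 1.8364)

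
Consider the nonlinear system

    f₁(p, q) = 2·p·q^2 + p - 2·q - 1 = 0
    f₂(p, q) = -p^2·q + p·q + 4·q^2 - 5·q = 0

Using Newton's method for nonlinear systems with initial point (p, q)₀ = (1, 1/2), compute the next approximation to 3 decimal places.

(1.333, -1.167)

At (1, 1/2): F = (-0.500, -1.500).
Jacobian J = [[2·q^2 + 1, 4·p·q - 2], [-2·p·q + q, -p^2 + p + 8·q - 5]].
At the point, J = [[1.500, 0.000], [-0.500, -1.000]] (det J = -1.500).
Solving J·Δ = −F gives Δ = (0.333, -1.667).
Then the next iterate is (p, q)₁ = (1.333, -1.167).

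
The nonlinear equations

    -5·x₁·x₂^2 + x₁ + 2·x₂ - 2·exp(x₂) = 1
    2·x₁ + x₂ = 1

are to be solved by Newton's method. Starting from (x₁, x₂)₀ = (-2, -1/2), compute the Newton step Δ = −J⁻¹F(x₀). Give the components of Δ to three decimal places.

(2.937, -0.374)

At (-2, -1/2): F = (-2.71306, -5.500).
Jacobian J = [[-5·x₂^2 + 1, -10·x₁·x₂ - 2·exp(x₂) + 2], [2, 1]].
At the point, J = [[-0.250, -9.21306], [2.000, 1.000]] (det J = 18.17612).
Solving J·Δ = −F gives Δ = (2.937, -0.374).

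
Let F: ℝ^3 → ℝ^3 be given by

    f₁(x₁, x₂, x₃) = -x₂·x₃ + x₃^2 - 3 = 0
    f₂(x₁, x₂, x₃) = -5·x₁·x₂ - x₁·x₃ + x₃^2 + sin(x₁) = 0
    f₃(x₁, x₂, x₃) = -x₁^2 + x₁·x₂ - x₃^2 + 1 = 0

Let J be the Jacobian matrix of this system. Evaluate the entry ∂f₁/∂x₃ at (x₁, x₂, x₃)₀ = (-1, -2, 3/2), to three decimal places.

∂f₁/∂x₃ = -x₂ + 2·x₃.
At (-1, -2, 3/2) this is 5.000.

5.000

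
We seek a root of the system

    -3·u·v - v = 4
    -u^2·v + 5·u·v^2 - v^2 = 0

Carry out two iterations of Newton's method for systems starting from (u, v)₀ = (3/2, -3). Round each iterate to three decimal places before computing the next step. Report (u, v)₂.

(-0.062, -3.461)

At (3/2, -3): F = (12.500, 65.250).
Jacobian J = [[-3·v, -3·u - 1], [-2·u·v + 5·v^2, -u^2 + 10·u·v - 2·v]].
At the point, J = [[9.000, -5.500], [54.000, -41.250]] (det J = -74.250).
Solving J·Δ = −F gives Δ = (-2.111, -1.182).
Then the next iterate is (u, v)₁ = (-0.611, -4.182).
Round to (-0.611, -4.182) and repeat: F = (-7.48361, -69.35717), J = [[12.546, 0.833], [82.33522, 33.54270]].
Δ = (0.549, 0.721), so (u, v)₂ = (-0.062, -3.461).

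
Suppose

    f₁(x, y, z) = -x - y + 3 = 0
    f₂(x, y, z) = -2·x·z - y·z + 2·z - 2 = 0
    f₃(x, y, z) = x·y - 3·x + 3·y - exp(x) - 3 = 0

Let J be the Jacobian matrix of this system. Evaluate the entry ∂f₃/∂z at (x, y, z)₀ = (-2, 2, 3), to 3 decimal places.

0.000

∂f₃/∂z = 0.
At (-2, 2, 3) this is 0.000.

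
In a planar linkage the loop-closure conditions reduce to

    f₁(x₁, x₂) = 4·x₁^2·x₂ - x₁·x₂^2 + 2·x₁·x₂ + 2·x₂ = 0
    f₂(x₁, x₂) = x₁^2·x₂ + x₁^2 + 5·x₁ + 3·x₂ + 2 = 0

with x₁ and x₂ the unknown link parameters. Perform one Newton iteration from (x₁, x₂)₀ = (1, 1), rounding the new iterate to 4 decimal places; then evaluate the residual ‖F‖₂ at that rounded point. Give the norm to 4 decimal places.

46.1819

At (1, 1): F = (7.0000, 12.0000).
Jacobian J = [[8·x₁·x₂ - x₂^2 + 2·x₂, 4·x₁^2 - 2·x₁·x₂ + 2·x₁ + 2], [2·x₁·x₂ + 2·x₁ + 5, x₁^2 + 3]].
At the point, J = [[9.0000, 6.0000], [9.0000, 4.0000]] (det J = -18.0000).
Solving J·Δ = −F gives Δ = (-2.4444, 2.5000).
Then the next iterate is (x₁, x₂)₁ = (-1.4444, 3.5000).
Re-evaluating at (-1.4444, 3.5000): F = (43.791179, 14.666311), so ‖F‖₂ = 46.1819.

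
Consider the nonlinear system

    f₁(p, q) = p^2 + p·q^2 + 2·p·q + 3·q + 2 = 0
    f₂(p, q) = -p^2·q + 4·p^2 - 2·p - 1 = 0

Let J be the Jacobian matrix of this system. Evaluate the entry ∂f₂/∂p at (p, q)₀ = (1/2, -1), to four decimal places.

3.0000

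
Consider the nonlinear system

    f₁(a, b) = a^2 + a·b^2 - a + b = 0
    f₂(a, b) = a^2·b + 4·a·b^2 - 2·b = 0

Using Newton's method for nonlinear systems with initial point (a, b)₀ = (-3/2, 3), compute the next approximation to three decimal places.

(3.458, 5.255)

At (-3/2, 3): F = (-6.750, -53.250).
Jacobian J = [[2·a + b^2 - 1, 2·a·b + 1], [2·a·b + 4·b^2, a^2 + 8·a·b - 2]].
At the point, J = [[5.000, -8.000], [27.000, -35.750]] (det J = 37.250).
Solving J·Δ = −F gives Δ = (4.958, 2.255).
Then the next iterate is (a, b)₁ = (3.458, 5.255).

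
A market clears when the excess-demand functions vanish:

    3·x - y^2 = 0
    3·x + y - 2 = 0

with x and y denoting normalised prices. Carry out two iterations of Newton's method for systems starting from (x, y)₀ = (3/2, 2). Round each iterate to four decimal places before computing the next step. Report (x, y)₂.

(0.3294, 1.0118)

At (3/2, 2): F = (0.5000, 4.5000).
Jacobian J = [[3, -2·y], [3, 1]].
At the point, J = [[3.0000, -4.0000], [3.0000, 1.0000]] (det J = 15.0000).
Solving J·Δ = −F gives Δ = (-1.2333, -0.8000).
Then the next iterate is (x, y)₁ = (0.2667, 1.2000).
Round to (0.2667, 1.2000) and repeat: F = (-0.6399, 0.0001), J = [[3.0000, -2.4000], [3.0000, 1.0000]].
Δ = (0.0627, -0.1882), so (x, y)₂ = (0.3294, 1.0118).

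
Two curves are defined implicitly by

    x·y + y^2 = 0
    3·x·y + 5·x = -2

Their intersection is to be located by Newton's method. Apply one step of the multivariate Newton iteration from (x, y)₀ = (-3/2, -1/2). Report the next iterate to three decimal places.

(-0.352, -0.330)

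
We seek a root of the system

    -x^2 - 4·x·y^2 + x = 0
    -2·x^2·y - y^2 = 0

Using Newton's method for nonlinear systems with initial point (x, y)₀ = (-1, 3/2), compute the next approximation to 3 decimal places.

At (-1, 3/2): F = (7.000, -5.250).
Jacobian J = [[-2·x - 4·y^2 + 1, -8·x·y], [-4·x·y, -2·x^2 - 2·y]].
At the point, J = [[-6.000, 12.000], [6.000, -5.000]] (det J = -42.000).
Solving J·Δ = −F gives Δ = (0.667, -0.250).
Then the next iterate is (x, y)₁ = (-0.333, 1.250).

(-0.333, 1.250)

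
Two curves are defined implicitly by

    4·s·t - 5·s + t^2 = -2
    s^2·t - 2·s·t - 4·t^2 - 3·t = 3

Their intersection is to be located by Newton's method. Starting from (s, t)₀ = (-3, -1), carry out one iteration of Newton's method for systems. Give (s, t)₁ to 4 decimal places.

(1.9118, -2.0147)

At (-3, -1): F = (30.0000, -19.0000).
Jacobian J = [[4·t - 5, 4·s + 2·t], [2·s·t - 2·t, s^2 - 2·s - 8·t - 3]].
At the point, J = [[-9.0000, -14.0000], [8.0000, 20.0000]] (det J = -68.0000).
Solving J·Δ = −F gives Δ = (4.9118, -1.0147).
Then the next iterate is (s, t)₁ = (1.9118, -2.0147).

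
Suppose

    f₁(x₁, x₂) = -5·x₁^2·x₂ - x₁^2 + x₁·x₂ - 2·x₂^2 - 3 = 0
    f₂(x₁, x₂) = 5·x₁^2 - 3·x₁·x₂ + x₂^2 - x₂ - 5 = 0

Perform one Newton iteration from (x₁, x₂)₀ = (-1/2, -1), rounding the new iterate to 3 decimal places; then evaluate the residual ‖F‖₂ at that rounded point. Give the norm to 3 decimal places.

12.798

At (-1/2, -1): F = (-3.500, -3.250).
Jacobian J = [[-10·x₁·x₂ - 2·x₁ + x₂, -5·x₁^2 + x₁ - 4·x₂], [10·x₁ - 3·x₂, -3·x₁ + 2·x₂ - 1]].
At the point, J = [[-5.000, 2.250], [-2.000, -1.500]] (det J = 12.000).
Solving J·Δ = −F gives Δ = (-1.047, -0.771).
Then the next iterate is (x₁, x₂)₁ = (-1.547, -1.771).
Re-evaluating at (-1.547, -1.771): F = (12.26551, 3.65427), so ‖F‖₂ = 12.798.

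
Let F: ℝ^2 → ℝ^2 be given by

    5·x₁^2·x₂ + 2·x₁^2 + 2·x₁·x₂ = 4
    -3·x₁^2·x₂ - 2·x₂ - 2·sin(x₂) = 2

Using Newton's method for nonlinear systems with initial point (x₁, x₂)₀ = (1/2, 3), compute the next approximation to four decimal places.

(-7.8456, 86.8663)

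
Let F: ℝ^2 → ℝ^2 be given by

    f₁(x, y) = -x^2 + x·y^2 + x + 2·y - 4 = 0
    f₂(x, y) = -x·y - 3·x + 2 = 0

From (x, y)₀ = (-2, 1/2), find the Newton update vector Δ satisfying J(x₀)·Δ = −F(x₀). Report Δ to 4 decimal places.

At (-2, 1/2): F = (-9.5000, 9.0000).
Jacobian J = [[-2·x + y^2 + 1, 2·x·y + 2], [-y - 3, -x]].
At the point, J = [[5.2500, 0.0000], [-3.5000, 2.0000]] (det J = 10.5000).
Solving J·Δ = −F gives Δ = (1.8095, -1.3333).

(1.8095, -1.3333)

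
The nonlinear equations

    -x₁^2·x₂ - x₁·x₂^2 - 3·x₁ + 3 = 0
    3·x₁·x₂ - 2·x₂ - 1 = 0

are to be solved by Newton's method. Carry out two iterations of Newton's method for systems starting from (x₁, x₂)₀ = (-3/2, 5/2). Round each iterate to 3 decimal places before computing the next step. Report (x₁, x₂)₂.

(1.483, 0.648)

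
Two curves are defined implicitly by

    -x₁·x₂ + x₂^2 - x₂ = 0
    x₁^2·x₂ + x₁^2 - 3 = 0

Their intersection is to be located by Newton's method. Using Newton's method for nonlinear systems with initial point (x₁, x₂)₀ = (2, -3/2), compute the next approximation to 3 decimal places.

At (2, -3/2): F = (6.750, -5.000).
Jacobian J = [[-x₂, -x₁ + 2·x₂ - 1], [2·x₁·x₂ + 2·x₁, x₁^2]].
At the point, J = [[1.500, -6.000], [-2.000, 4.000]] (det J = -6.000).
Solving J·Δ = −F gives Δ = (-0.500, 1.000).
Then the next iterate is (x₁, x₂)₁ = (1.500, -0.500).

(1.500, -0.500)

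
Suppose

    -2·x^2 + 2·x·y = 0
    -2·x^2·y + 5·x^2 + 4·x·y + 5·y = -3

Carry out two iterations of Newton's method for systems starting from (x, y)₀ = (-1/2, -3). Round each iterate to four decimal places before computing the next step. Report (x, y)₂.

(-0.1296, -0.4401)

At (-1/2, -3): F = (2.5000, -3.2500).
Jacobian J = [[-4·x + 2·y, 2·x], [-4·x·y + 10·x + 4·y, -2·x^2 + 4·x + 5]].
At the point, J = [[-4.0000, -1.0000], [-23.0000, 2.5000]] (det J = -33.0000).
Solving J·Δ = −F gives Δ = (0.0909, 2.1364).
Then the next iterate is (x, y)₁ = (-0.4091, -0.8636).
Round to (-0.4091, -0.8636) and repeat: F = (0.371872, 1.221078), J = [[-0.0908, -0.8182], [-8.958595, 3.028874]].
Δ = (0.2795, 0.4235), so (x, y)₂ = (-0.1296, -0.4401).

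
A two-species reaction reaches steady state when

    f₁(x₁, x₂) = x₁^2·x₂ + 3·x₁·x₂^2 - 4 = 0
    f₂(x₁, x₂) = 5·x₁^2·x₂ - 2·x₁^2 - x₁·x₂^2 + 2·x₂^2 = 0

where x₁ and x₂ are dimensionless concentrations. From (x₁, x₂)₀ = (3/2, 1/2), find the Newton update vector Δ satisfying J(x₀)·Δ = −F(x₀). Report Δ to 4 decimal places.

At (3/2, 1/2): F = (-1.7500, 1.2500).
Jacobian J = [[2·x₁·x₂ + 3·x₂^2, x₁^2 + 6·x₁·x₂], [10·x₁·x₂ - 4·x₁ - x₂^2, 5·x₁^2 - 2·x₁·x₂ + 4·x₂]].
At the point, J = [[2.2500, 6.7500], [1.2500, 11.7500]] (det J = 18.0000).
Solving J·Δ = −F gives Δ = (1.6111, -0.2778).

(1.6111, -0.2778)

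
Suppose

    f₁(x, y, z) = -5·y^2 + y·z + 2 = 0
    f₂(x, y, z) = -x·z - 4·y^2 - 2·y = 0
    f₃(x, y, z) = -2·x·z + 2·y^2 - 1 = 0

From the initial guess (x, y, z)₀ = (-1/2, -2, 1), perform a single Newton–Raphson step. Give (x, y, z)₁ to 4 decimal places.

(-0.4236, -1.1389, 0.0417)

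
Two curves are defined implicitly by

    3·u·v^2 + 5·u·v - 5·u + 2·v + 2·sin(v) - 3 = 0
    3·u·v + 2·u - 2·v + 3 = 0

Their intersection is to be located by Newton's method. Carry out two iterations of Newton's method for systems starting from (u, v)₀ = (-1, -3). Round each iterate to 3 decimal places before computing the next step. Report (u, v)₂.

At (-1, -3): F = (-16.28224, 16.000).
Jacobian J = [[3·v^2 + 5·v - 5, 6·u·v + 5·u + 2·cos(v) + 2], [3·v + 2, 3·u - 2]].
At the point, J = [[7.000, 13.02002], [-7.000, -5.000]] (det J = 56.14011).
Solving J·Δ = −F gives Δ = (2.261, 0.035).
Then the next iterate is (u, v)₁ = (1.261, -2.965).
Round to (1.261, -2.965) and repeat: F = (-1.02347, 0.23541), J = [[6.54867, -16.09709], [-6.895, 1.783]].
Δ = (0.020, -0.056), so (u, v)₂ = (1.281, -3.021).

(1.281, -3.021)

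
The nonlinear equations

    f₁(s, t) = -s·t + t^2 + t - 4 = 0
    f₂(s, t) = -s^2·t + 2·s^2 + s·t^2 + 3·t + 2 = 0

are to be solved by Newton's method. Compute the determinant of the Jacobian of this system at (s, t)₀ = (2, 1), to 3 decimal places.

-8.000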